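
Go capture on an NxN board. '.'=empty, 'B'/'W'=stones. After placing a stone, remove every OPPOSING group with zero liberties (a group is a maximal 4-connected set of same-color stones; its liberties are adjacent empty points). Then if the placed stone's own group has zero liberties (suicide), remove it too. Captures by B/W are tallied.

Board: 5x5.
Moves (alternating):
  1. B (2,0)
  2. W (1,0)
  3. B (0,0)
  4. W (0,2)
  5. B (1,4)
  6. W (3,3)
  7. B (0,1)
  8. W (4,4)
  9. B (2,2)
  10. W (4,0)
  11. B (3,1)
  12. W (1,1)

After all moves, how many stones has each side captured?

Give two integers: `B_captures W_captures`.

Move 1: B@(2,0) -> caps B=0 W=0
Move 2: W@(1,0) -> caps B=0 W=0
Move 3: B@(0,0) -> caps B=0 W=0
Move 4: W@(0,2) -> caps B=0 W=0
Move 5: B@(1,4) -> caps B=0 W=0
Move 6: W@(3,3) -> caps B=0 W=0
Move 7: B@(0,1) -> caps B=0 W=0
Move 8: W@(4,4) -> caps B=0 W=0
Move 9: B@(2,2) -> caps B=0 W=0
Move 10: W@(4,0) -> caps B=0 W=0
Move 11: B@(3,1) -> caps B=0 W=0
Move 12: W@(1,1) -> caps B=0 W=2

Answer: 0 2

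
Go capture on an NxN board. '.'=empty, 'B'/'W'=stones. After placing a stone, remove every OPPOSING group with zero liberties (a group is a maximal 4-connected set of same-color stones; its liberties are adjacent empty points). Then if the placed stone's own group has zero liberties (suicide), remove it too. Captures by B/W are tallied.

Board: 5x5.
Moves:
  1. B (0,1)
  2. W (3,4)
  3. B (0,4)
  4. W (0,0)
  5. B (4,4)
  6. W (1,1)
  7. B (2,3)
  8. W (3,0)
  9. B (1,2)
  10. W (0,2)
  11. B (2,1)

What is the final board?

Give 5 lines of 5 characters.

Answer: W.W.B
.WB..
.B.B.
W...W
....B

Derivation:
Move 1: B@(0,1) -> caps B=0 W=0
Move 2: W@(3,4) -> caps B=0 W=0
Move 3: B@(0,4) -> caps B=0 W=0
Move 4: W@(0,0) -> caps B=0 W=0
Move 5: B@(4,4) -> caps B=0 W=0
Move 6: W@(1,1) -> caps B=0 W=0
Move 7: B@(2,3) -> caps B=0 W=0
Move 8: W@(3,0) -> caps B=0 W=0
Move 9: B@(1,2) -> caps B=0 W=0
Move 10: W@(0,2) -> caps B=0 W=1
Move 11: B@(2,1) -> caps B=0 W=1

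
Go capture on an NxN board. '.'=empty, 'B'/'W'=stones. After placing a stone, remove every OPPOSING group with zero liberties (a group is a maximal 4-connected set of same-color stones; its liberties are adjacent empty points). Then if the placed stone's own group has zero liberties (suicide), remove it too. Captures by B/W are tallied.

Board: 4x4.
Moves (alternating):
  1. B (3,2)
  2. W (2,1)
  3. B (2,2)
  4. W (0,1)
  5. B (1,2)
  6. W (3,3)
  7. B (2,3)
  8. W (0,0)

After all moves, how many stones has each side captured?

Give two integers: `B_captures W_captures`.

Answer: 1 0

Derivation:
Move 1: B@(3,2) -> caps B=0 W=0
Move 2: W@(2,1) -> caps B=0 W=0
Move 3: B@(2,2) -> caps B=0 W=0
Move 4: W@(0,1) -> caps B=0 W=0
Move 5: B@(1,2) -> caps B=0 W=0
Move 6: W@(3,3) -> caps B=0 W=0
Move 7: B@(2,3) -> caps B=1 W=0
Move 8: W@(0,0) -> caps B=1 W=0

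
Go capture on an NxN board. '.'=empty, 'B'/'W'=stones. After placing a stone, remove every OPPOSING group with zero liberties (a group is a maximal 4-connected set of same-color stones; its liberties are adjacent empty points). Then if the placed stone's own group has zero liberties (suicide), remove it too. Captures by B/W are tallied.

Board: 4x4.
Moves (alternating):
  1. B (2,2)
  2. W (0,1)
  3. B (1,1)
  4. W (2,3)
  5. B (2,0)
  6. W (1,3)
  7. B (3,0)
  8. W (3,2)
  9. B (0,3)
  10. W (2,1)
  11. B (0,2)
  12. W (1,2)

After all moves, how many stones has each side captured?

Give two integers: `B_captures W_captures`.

Answer: 0 3

Derivation:
Move 1: B@(2,2) -> caps B=0 W=0
Move 2: W@(0,1) -> caps B=0 W=0
Move 3: B@(1,1) -> caps B=0 W=0
Move 4: W@(2,3) -> caps B=0 W=0
Move 5: B@(2,0) -> caps B=0 W=0
Move 6: W@(1,3) -> caps B=0 W=0
Move 7: B@(3,0) -> caps B=0 W=0
Move 8: W@(3,2) -> caps B=0 W=0
Move 9: B@(0,3) -> caps B=0 W=0
Move 10: W@(2,1) -> caps B=0 W=0
Move 11: B@(0,2) -> caps B=0 W=0
Move 12: W@(1,2) -> caps B=0 W=3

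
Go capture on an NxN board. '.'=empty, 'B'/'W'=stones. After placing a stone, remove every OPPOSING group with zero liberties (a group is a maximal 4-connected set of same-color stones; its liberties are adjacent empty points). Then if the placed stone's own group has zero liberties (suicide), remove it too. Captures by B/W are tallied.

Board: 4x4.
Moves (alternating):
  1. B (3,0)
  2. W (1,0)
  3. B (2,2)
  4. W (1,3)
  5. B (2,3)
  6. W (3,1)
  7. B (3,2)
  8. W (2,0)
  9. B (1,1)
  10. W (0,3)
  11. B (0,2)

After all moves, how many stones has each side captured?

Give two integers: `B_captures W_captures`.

Move 1: B@(3,0) -> caps B=0 W=0
Move 2: W@(1,0) -> caps B=0 W=0
Move 3: B@(2,2) -> caps B=0 W=0
Move 4: W@(1,3) -> caps B=0 W=0
Move 5: B@(2,3) -> caps B=0 W=0
Move 6: W@(3,1) -> caps B=0 W=0
Move 7: B@(3,2) -> caps B=0 W=0
Move 8: W@(2,0) -> caps B=0 W=1
Move 9: B@(1,1) -> caps B=0 W=1
Move 10: W@(0,3) -> caps B=0 W=1
Move 11: B@(0,2) -> caps B=0 W=1

Answer: 0 1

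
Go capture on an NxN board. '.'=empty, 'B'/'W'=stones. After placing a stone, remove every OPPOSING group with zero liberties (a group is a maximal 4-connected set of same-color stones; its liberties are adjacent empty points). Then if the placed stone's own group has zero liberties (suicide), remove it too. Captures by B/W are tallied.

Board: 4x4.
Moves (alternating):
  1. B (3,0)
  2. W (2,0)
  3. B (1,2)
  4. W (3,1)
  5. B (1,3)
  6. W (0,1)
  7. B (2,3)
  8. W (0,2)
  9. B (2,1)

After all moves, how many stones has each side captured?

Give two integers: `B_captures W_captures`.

Answer: 0 1

Derivation:
Move 1: B@(3,0) -> caps B=0 W=0
Move 2: W@(2,0) -> caps B=0 W=0
Move 3: B@(1,2) -> caps B=0 W=0
Move 4: W@(3,1) -> caps B=0 W=1
Move 5: B@(1,3) -> caps B=0 W=1
Move 6: W@(0,1) -> caps B=0 W=1
Move 7: B@(2,3) -> caps B=0 W=1
Move 8: W@(0,2) -> caps B=0 W=1
Move 9: B@(2,1) -> caps B=0 W=1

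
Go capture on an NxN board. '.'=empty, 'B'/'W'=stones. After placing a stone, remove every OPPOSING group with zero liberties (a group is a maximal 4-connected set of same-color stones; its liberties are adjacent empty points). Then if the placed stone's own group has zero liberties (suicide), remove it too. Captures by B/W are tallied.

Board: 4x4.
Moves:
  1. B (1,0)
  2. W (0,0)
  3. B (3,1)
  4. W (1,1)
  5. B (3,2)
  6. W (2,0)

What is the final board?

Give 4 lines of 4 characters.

Move 1: B@(1,0) -> caps B=0 W=0
Move 2: W@(0,0) -> caps B=0 W=0
Move 3: B@(3,1) -> caps B=0 W=0
Move 4: W@(1,1) -> caps B=0 W=0
Move 5: B@(3,2) -> caps B=0 W=0
Move 6: W@(2,0) -> caps B=0 W=1

Answer: W...
.W..
W...
.BB.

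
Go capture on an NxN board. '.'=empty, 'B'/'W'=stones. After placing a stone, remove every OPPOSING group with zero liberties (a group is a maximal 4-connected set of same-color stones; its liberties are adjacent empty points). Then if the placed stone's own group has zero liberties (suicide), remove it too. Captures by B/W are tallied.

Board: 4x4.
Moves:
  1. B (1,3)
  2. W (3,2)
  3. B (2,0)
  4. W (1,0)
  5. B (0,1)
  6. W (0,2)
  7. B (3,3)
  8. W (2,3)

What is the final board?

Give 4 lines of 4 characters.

Move 1: B@(1,3) -> caps B=0 W=0
Move 2: W@(3,2) -> caps B=0 W=0
Move 3: B@(2,0) -> caps B=0 W=0
Move 4: W@(1,0) -> caps B=0 W=0
Move 5: B@(0,1) -> caps B=0 W=0
Move 6: W@(0,2) -> caps B=0 W=0
Move 7: B@(3,3) -> caps B=0 W=0
Move 8: W@(2,3) -> caps B=0 W=1

Answer: .BW.
W..B
B..W
..W.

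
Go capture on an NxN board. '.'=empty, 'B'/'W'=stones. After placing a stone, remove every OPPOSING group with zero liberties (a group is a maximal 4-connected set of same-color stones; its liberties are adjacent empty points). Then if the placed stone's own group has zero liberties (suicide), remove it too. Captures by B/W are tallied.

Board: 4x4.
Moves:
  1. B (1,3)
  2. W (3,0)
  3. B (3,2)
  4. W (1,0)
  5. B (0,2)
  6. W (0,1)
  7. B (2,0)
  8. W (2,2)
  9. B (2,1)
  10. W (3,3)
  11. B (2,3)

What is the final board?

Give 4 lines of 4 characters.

Answer: .WB.
W..B
BBWB
W.B.

Derivation:
Move 1: B@(1,3) -> caps B=0 W=0
Move 2: W@(3,0) -> caps B=0 W=0
Move 3: B@(3,2) -> caps B=0 W=0
Move 4: W@(1,0) -> caps B=0 W=0
Move 5: B@(0,2) -> caps B=0 W=0
Move 6: W@(0,1) -> caps B=0 W=0
Move 7: B@(2,0) -> caps B=0 W=0
Move 8: W@(2,2) -> caps B=0 W=0
Move 9: B@(2,1) -> caps B=0 W=0
Move 10: W@(3,3) -> caps B=0 W=0
Move 11: B@(2,3) -> caps B=1 W=0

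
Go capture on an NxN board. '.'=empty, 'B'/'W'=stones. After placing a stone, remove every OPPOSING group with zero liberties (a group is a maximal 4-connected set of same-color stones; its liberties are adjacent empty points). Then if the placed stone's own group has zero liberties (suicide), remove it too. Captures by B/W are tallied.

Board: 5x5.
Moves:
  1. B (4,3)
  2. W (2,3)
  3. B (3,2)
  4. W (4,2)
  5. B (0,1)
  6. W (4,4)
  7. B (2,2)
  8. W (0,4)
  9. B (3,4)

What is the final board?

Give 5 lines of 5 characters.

Move 1: B@(4,3) -> caps B=0 W=0
Move 2: W@(2,3) -> caps B=0 W=0
Move 3: B@(3,2) -> caps B=0 W=0
Move 4: W@(4,2) -> caps B=0 W=0
Move 5: B@(0,1) -> caps B=0 W=0
Move 6: W@(4,4) -> caps B=0 W=0
Move 7: B@(2,2) -> caps B=0 W=0
Move 8: W@(0,4) -> caps B=0 W=0
Move 9: B@(3,4) -> caps B=1 W=0

Answer: .B..W
.....
..BW.
..B.B
..WB.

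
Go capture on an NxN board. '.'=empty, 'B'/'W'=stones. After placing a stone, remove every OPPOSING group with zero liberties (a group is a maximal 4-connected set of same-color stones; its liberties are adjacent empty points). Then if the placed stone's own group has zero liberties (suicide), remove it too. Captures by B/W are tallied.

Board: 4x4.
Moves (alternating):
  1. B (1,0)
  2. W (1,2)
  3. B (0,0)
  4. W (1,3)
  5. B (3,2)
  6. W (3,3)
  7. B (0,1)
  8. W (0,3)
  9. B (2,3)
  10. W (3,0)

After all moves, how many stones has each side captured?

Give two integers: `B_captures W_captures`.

Move 1: B@(1,0) -> caps B=0 W=0
Move 2: W@(1,2) -> caps B=0 W=0
Move 3: B@(0,0) -> caps B=0 W=0
Move 4: W@(1,3) -> caps B=0 W=0
Move 5: B@(3,2) -> caps B=0 W=0
Move 6: W@(3,3) -> caps B=0 W=0
Move 7: B@(0,1) -> caps B=0 W=0
Move 8: W@(0,3) -> caps B=0 W=0
Move 9: B@(2,3) -> caps B=1 W=0
Move 10: W@(3,0) -> caps B=1 W=0

Answer: 1 0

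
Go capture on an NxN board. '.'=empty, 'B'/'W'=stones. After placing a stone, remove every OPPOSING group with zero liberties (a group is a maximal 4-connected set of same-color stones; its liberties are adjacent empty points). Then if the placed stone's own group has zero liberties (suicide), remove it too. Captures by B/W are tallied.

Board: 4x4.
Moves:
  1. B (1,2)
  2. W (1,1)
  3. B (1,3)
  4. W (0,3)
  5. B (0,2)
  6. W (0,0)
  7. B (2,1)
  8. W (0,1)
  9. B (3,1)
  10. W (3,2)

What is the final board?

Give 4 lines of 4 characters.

Answer: WWB.
.WBB
.B..
.BW.

Derivation:
Move 1: B@(1,2) -> caps B=0 W=0
Move 2: W@(1,1) -> caps B=0 W=0
Move 3: B@(1,3) -> caps B=0 W=0
Move 4: W@(0,3) -> caps B=0 W=0
Move 5: B@(0,2) -> caps B=1 W=0
Move 6: W@(0,0) -> caps B=1 W=0
Move 7: B@(2,1) -> caps B=1 W=0
Move 8: W@(0,1) -> caps B=1 W=0
Move 9: B@(3,1) -> caps B=1 W=0
Move 10: W@(3,2) -> caps B=1 W=0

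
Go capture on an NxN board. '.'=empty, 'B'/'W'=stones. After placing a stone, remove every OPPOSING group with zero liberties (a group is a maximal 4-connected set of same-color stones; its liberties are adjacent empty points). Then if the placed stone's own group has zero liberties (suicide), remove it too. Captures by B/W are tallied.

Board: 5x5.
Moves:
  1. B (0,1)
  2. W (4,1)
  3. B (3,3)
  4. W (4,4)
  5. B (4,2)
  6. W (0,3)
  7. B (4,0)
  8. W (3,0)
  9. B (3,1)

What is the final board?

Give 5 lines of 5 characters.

Move 1: B@(0,1) -> caps B=0 W=0
Move 2: W@(4,1) -> caps B=0 W=0
Move 3: B@(3,3) -> caps B=0 W=0
Move 4: W@(4,4) -> caps B=0 W=0
Move 5: B@(4,2) -> caps B=0 W=0
Move 6: W@(0,3) -> caps B=0 W=0
Move 7: B@(4,0) -> caps B=0 W=0
Move 8: W@(3,0) -> caps B=0 W=1
Move 9: B@(3,1) -> caps B=0 W=1

Answer: .B.W.
.....
.....
WB.B.
.WB.W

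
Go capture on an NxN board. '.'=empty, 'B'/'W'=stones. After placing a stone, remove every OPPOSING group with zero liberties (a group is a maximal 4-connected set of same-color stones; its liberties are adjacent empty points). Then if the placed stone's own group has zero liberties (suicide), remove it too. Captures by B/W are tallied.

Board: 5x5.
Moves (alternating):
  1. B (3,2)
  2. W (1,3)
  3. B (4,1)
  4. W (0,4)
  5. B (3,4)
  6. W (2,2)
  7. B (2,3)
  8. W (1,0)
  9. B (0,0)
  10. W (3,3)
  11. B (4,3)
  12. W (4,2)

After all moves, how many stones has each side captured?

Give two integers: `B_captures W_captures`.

Answer: 1 0

Derivation:
Move 1: B@(3,2) -> caps B=0 W=0
Move 2: W@(1,3) -> caps B=0 W=0
Move 3: B@(4,1) -> caps B=0 W=0
Move 4: W@(0,4) -> caps B=0 W=0
Move 5: B@(3,4) -> caps B=0 W=0
Move 6: W@(2,2) -> caps B=0 W=0
Move 7: B@(2,3) -> caps B=0 W=0
Move 8: W@(1,0) -> caps B=0 W=0
Move 9: B@(0,0) -> caps B=0 W=0
Move 10: W@(3,3) -> caps B=0 W=0
Move 11: B@(4,3) -> caps B=1 W=0
Move 12: W@(4,2) -> caps B=1 W=0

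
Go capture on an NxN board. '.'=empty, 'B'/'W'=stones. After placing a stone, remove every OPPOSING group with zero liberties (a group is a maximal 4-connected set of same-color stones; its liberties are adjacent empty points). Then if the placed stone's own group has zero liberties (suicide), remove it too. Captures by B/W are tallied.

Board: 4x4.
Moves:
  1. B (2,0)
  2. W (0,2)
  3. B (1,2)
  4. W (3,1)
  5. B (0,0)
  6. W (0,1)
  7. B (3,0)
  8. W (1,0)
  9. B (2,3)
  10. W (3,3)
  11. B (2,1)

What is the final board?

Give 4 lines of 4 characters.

Move 1: B@(2,0) -> caps B=0 W=0
Move 2: W@(0,2) -> caps B=0 W=0
Move 3: B@(1,2) -> caps B=0 W=0
Move 4: W@(3,1) -> caps B=0 W=0
Move 5: B@(0,0) -> caps B=0 W=0
Move 6: W@(0,1) -> caps B=0 W=0
Move 7: B@(3,0) -> caps B=0 W=0
Move 8: W@(1,0) -> caps B=0 W=1
Move 9: B@(2,3) -> caps B=0 W=1
Move 10: W@(3,3) -> caps B=0 W=1
Move 11: B@(2,1) -> caps B=0 W=1

Answer: .WW.
W.B.
BB.B
BW.W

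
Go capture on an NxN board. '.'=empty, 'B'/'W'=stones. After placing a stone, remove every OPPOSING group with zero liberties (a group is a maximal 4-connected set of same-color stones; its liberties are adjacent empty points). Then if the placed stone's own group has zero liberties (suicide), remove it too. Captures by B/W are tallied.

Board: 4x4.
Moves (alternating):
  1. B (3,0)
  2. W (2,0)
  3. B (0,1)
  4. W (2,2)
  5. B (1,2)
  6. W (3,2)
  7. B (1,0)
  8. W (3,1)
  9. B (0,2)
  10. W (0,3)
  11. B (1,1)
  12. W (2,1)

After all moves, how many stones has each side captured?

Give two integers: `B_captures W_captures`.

Answer: 0 1

Derivation:
Move 1: B@(3,0) -> caps B=0 W=0
Move 2: W@(2,0) -> caps B=0 W=0
Move 3: B@(0,1) -> caps B=0 W=0
Move 4: W@(2,2) -> caps B=0 W=0
Move 5: B@(1,2) -> caps B=0 W=0
Move 6: W@(3,2) -> caps B=0 W=0
Move 7: B@(1,0) -> caps B=0 W=0
Move 8: W@(3,1) -> caps B=0 W=1
Move 9: B@(0,2) -> caps B=0 W=1
Move 10: W@(0,3) -> caps B=0 W=1
Move 11: B@(1,1) -> caps B=0 W=1
Move 12: W@(2,1) -> caps B=0 W=1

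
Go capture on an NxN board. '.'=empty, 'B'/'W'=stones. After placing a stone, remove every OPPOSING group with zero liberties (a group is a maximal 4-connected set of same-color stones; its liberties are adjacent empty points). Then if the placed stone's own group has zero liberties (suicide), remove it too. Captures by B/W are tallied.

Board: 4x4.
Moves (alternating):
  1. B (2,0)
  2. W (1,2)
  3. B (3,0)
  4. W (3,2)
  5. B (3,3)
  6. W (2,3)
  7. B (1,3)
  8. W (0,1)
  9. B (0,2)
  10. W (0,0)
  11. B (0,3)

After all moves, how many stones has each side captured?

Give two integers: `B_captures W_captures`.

Move 1: B@(2,0) -> caps B=0 W=0
Move 2: W@(1,2) -> caps B=0 W=0
Move 3: B@(3,0) -> caps B=0 W=0
Move 4: W@(3,2) -> caps B=0 W=0
Move 5: B@(3,3) -> caps B=0 W=0
Move 6: W@(2,3) -> caps B=0 W=1
Move 7: B@(1,3) -> caps B=0 W=1
Move 8: W@(0,1) -> caps B=0 W=1
Move 9: B@(0,2) -> caps B=0 W=1
Move 10: W@(0,0) -> caps B=0 W=1
Move 11: B@(0,3) -> caps B=0 W=1

Answer: 0 1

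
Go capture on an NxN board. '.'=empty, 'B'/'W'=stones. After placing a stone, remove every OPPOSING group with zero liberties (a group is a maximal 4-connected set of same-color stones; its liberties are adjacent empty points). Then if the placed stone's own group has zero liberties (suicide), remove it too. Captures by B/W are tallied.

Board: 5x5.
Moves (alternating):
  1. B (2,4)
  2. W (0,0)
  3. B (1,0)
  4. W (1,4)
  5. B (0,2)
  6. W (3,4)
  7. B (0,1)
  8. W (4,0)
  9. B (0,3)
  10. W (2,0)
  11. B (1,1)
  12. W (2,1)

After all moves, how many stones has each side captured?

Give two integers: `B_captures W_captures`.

Move 1: B@(2,4) -> caps B=0 W=0
Move 2: W@(0,0) -> caps B=0 W=0
Move 3: B@(1,0) -> caps B=0 W=0
Move 4: W@(1,4) -> caps B=0 W=0
Move 5: B@(0,2) -> caps B=0 W=0
Move 6: W@(3,4) -> caps B=0 W=0
Move 7: B@(0,1) -> caps B=1 W=0
Move 8: W@(4,0) -> caps B=1 W=0
Move 9: B@(0,3) -> caps B=1 W=0
Move 10: W@(2,0) -> caps B=1 W=0
Move 11: B@(1,1) -> caps B=1 W=0
Move 12: W@(2,1) -> caps B=1 W=0

Answer: 1 0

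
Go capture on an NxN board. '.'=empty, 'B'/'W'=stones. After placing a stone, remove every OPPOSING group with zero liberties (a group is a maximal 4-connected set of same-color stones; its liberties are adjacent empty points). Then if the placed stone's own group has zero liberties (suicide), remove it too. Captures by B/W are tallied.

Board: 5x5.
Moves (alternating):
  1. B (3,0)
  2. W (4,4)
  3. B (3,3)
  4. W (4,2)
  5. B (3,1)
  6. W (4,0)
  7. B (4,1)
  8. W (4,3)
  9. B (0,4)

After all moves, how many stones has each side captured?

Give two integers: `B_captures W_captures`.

Answer: 1 0

Derivation:
Move 1: B@(3,0) -> caps B=0 W=0
Move 2: W@(4,4) -> caps B=0 W=0
Move 3: B@(3,3) -> caps B=0 W=0
Move 4: W@(4,2) -> caps B=0 W=0
Move 5: B@(3,1) -> caps B=0 W=0
Move 6: W@(4,0) -> caps B=0 W=0
Move 7: B@(4,1) -> caps B=1 W=0
Move 8: W@(4,3) -> caps B=1 W=0
Move 9: B@(0,4) -> caps B=1 W=0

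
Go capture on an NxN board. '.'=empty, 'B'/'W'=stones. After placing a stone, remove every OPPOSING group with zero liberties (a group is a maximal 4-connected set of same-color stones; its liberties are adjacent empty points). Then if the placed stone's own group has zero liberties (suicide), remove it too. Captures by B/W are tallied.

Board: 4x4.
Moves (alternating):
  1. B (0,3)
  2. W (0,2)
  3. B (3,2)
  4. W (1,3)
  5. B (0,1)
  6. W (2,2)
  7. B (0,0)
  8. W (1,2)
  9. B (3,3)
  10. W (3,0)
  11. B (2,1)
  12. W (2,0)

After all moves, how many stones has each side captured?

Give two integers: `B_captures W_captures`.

Move 1: B@(0,3) -> caps B=0 W=0
Move 2: W@(0,2) -> caps B=0 W=0
Move 3: B@(3,2) -> caps B=0 W=0
Move 4: W@(1,3) -> caps B=0 W=1
Move 5: B@(0,1) -> caps B=0 W=1
Move 6: W@(2,2) -> caps B=0 W=1
Move 7: B@(0,0) -> caps B=0 W=1
Move 8: W@(1,2) -> caps B=0 W=1
Move 9: B@(3,3) -> caps B=0 W=1
Move 10: W@(3,0) -> caps B=0 W=1
Move 11: B@(2,1) -> caps B=0 W=1
Move 12: W@(2,0) -> caps B=0 W=1

Answer: 0 1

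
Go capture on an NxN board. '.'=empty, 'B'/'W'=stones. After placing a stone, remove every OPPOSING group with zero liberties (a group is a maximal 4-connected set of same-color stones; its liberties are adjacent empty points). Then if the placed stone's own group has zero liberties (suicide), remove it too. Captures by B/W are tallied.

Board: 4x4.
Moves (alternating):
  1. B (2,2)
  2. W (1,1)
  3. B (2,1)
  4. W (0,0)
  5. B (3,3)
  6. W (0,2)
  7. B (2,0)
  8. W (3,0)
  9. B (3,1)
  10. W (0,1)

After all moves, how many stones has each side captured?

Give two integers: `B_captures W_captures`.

Answer: 1 0

Derivation:
Move 1: B@(2,2) -> caps B=0 W=0
Move 2: W@(1,1) -> caps B=0 W=0
Move 3: B@(2,1) -> caps B=0 W=0
Move 4: W@(0,0) -> caps B=0 W=0
Move 5: B@(3,3) -> caps B=0 W=0
Move 6: W@(0,2) -> caps B=0 W=0
Move 7: B@(2,0) -> caps B=0 W=0
Move 8: W@(3,0) -> caps B=0 W=0
Move 9: B@(3,1) -> caps B=1 W=0
Move 10: W@(0,1) -> caps B=1 W=0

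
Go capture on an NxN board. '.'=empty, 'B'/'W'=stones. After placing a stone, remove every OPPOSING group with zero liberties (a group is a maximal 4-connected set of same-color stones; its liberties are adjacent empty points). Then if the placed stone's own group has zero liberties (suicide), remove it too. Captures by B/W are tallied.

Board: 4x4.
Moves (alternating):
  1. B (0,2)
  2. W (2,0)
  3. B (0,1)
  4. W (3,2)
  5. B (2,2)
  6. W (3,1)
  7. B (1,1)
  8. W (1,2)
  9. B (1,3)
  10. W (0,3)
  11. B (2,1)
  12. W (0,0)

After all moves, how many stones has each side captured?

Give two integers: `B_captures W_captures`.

Answer: 1 0

Derivation:
Move 1: B@(0,2) -> caps B=0 W=0
Move 2: W@(2,0) -> caps B=0 W=0
Move 3: B@(0,1) -> caps B=0 W=0
Move 4: W@(3,2) -> caps B=0 W=0
Move 5: B@(2,2) -> caps B=0 W=0
Move 6: W@(3,1) -> caps B=0 W=0
Move 7: B@(1,1) -> caps B=0 W=0
Move 8: W@(1,2) -> caps B=0 W=0
Move 9: B@(1,3) -> caps B=1 W=0
Move 10: W@(0,3) -> caps B=1 W=0
Move 11: B@(2,1) -> caps B=1 W=0
Move 12: W@(0,0) -> caps B=1 W=0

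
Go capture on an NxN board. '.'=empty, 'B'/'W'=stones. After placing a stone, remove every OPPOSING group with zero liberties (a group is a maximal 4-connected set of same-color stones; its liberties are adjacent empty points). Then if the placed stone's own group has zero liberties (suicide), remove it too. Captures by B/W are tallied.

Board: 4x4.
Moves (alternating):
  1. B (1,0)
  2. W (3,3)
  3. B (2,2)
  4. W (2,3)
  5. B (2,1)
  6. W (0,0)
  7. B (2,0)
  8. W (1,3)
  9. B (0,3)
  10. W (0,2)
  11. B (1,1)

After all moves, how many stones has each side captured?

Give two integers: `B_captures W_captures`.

Move 1: B@(1,0) -> caps B=0 W=0
Move 2: W@(3,3) -> caps B=0 W=0
Move 3: B@(2,2) -> caps B=0 W=0
Move 4: W@(2,3) -> caps B=0 W=0
Move 5: B@(2,1) -> caps B=0 W=0
Move 6: W@(0,0) -> caps B=0 W=0
Move 7: B@(2,0) -> caps B=0 W=0
Move 8: W@(1,3) -> caps B=0 W=0
Move 9: B@(0,3) -> caps B=0 W=0
Move 10: W@(0,2) -> caps B=0 W=1
Move 11: B@(1,1) -> caps B=0 W=1

Answer: 0 1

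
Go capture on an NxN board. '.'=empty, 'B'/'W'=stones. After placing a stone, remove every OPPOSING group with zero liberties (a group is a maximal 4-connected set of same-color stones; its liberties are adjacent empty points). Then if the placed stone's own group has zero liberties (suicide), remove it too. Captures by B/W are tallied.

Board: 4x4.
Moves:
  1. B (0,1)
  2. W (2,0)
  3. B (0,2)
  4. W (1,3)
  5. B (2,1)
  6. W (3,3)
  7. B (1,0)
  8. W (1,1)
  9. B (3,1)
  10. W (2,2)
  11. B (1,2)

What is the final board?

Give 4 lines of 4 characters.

Move 1: B@(0,1) -> caps B=0 W=0
Move 2: W@(2,0) -> caps B=0 W=0
Move 3: B@(0,2) -> caps B=0 W=0
Move 4: W@(1,3) -> caps B=0 W=0
Move 5: B@(2,1) -> caps B=0 W=0
Move 6: W@(3,3) -> caps B=0 W=0
Move 7: B@(1,0) -> caps B=0 W=0
Move 8: W@(1,1) -> caps B=0 W=0
Move 9: B@(3,1) -> caps B=0 W=0
Move 10: W@(2,2) -> caps B=0 W=0
Move 11: B@(1,2) -> caps B=1 W=0

Answer: .BB.
B.BW
WBW.
.B.W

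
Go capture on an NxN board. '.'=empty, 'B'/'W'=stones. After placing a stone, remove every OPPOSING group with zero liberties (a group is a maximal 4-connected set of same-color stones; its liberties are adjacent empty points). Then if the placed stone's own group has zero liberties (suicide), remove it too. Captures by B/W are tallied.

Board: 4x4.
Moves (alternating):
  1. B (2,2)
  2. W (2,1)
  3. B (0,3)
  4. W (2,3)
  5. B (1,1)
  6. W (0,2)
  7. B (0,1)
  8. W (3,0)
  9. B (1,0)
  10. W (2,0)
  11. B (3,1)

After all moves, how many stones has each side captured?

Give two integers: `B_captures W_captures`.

Move 1: B@(2,2) -> caps B=0 W=0
Move 2: W@(2,1) -> caps B=0 W=0
Move 3: B@(0,3) -> caps B=0 W=0
Move 4: W@(2,3) -> caps B=0 W=0
Move 5: B@(1,1) -> caps B=0 W=0
Move 6: W@(0,2) -> caps B=0 W=0
Move 7: B@(0,1) -> caps B=0 W=0
Move 8: W@(3,0) -> caps B=0 W=0
Move 9: B@(1,0) -> caps B=0 W=0
Move 10: W@(2,0) -> caps B=0 W=0
Move 11: B@(3,1) -> caps B=3 W=0

Answer: 3 0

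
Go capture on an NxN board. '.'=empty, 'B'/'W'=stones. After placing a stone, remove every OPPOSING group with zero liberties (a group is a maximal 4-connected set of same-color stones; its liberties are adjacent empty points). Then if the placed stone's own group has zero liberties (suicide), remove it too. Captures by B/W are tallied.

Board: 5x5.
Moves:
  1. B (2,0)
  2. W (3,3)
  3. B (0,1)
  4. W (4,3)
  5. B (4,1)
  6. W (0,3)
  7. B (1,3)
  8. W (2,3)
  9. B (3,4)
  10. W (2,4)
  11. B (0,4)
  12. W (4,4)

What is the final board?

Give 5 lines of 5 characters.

Answer: .B.WB
...B.
B..WW
...W.
.B.WW

Derivation:
Move 1: B@(2,0) -> caps B=0 W=0
Move 2: W@(3,3) -> caps B=0 W=0
Move 3: B@(0,1) -> caps B=0 W=0
Move 4: W@(4,3) -> caps B=0 W=0
Move 5: B@(4,1) -> caps B=0 W=0
Move 6: W@(0,3) -> caps B=0 W=0
Move 7: B@(1,3) -> caps B=0 W=0
Move 8: W@(2,3) -> caps B=0 W=0
Move 9: B@(3,4) -> caps B=0 W=0
Move 10: W@(2,4) -> caps B=0 W=0
Move 11: B@(0,4) -> caps B=0 W=0
Move 12: W@(4,4) -> caps B=0 W=1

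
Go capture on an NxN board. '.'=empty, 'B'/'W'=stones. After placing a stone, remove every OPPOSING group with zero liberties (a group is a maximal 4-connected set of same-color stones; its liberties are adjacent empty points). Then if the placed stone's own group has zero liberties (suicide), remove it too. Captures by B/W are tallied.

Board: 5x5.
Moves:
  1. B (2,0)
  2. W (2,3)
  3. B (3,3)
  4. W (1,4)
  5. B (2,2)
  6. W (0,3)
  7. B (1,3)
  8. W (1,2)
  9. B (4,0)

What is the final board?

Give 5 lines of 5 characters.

Move 1: B@(2,0) -> caps B=0 W=0
Move 2: W@(2,3) -> caps B=0 W=0
Move 3: B@(3,3) -> caps B=0 W=0
Move 4: W@(1,4) -> caps B=0 W=0
Move 5: B@(2,2) -> caps B=0 W=0
Move 6: W@(0,3) -> caps B=0 W=0
Move 7: B@(1,3) -> caps B=0 W=0
Move 8: W@(1,2) -> caps B=0 W=1
Move 9: B@(4,0) -> caps B=0 W=1

Answer: ...W.
..W.W
B.BW.
...B.
B....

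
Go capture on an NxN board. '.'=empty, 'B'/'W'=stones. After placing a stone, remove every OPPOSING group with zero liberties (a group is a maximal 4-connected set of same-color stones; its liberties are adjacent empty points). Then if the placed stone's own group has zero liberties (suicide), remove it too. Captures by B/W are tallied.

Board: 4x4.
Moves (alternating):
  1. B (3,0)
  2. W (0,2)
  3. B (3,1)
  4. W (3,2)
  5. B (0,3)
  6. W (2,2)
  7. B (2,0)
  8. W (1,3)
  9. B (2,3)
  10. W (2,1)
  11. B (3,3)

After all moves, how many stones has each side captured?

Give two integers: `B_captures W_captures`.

Move 1: B@(3,0) -> caps B=0 W=0
Move 2: W@(0,2) -> caps B=0 W=0
Move 3: B@(3,1) -> caps B=0 W=0
Move 4: W@(3,2) -> caps B=0 W=0
Move 5: B@(0,3) -> caps B=0 W=0
Move 6: W@(2,2) -> caps B=0 W=0
Move 7: B@(2,0) -> caps B=0 W=0
Move 8: W@(1,3) -> caps B=0 W=1
Move 9: B@(2,3) -> caps B=0 W=1
Move 10: W@(2,1) -> caps B=0 W=1
Move 11: B@(3,3) -> caps B=0 W=1

Answer: 0 1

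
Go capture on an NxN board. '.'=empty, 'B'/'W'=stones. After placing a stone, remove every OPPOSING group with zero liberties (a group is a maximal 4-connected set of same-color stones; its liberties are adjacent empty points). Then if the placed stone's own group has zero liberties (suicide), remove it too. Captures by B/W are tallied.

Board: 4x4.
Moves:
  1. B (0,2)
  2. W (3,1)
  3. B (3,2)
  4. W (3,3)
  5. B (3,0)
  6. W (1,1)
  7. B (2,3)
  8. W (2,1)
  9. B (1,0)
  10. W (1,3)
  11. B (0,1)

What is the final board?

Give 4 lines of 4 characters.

Answer: .BB.
BW.W
.W.B
BWB.

Derivation:
Move 1: B@(0,2) -> caps B=0 W=0
Move 2: W@(3,1) -> caps B=0 W=0
Move 3: B@(3,2) -> caps B=0 W=0
Move 4: W@(3,3) -> caps B=0 W=0
Move 5: B@(3,0) -> caps B=0 W=0
Move 6: W@(1,1) -> caps B=0 W=0
Move 7: B@(2,3) -> caps B=1 W=0
Move 8: W@(2,1) -> caps B=1 W=0
Move 9: B@(1,0) -> caps B=1 W=0
Move 10: W@(1,3) -> caps B=1 W=0
Move 11: B@(0,1) -> caps B=1 W=0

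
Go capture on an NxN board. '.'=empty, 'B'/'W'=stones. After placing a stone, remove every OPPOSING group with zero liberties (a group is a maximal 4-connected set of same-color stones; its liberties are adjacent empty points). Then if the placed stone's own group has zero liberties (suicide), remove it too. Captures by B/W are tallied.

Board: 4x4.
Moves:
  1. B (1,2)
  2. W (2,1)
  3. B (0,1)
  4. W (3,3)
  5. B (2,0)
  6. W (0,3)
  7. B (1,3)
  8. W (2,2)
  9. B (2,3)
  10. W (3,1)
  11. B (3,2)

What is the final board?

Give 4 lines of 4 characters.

Answer: .B.W
..BB
BWWB
.WB.

Derivation:
Move 1: B@(1,2) -> caps B=0 W=0
Move 2: W@(2,1) -> caps B=0 W=0
Move 3: B@(0,1) -> caps B=0 W=0
Move 4: W@(3,3) -> caps B=0 W=0
Move 5: B@(2,0) -> caps B=0 W=0
Move 6: W@(0,3) -> caps B=0 W=0
Move 7: B@(1,3) -> caps B=0 W=0
Move 8: W@(2,2) -> caps B=0 W=0
Move 9: B@(2,3) -> caps B=0 W=0
Move 10: W@(3,1) -> caps B=0 W=0
Move 11: B@(3,2) -> caps B=1 W=0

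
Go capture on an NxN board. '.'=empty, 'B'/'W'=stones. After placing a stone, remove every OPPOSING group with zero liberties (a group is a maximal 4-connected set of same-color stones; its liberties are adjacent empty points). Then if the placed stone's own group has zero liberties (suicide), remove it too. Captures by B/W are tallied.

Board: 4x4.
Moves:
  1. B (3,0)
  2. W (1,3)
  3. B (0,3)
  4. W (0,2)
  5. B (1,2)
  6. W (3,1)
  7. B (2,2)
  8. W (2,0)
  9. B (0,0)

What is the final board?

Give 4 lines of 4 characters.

Answer: B.W.
..BW
W.B.
.W..

Derivation:
Move 1: B@(3,0) -> caps B=0 W=0
Move 2: W@(1,3) -> caps B=0 W=0
Move 3: B@(0,3) -> caps B=0 W=0
Move 4: W@(0,2) -> caps B=0 W=1
Move 5: B@(1,2) -> caps B=0 W=1
Move 6: W@(3,1) -> caps B=0 W=1
Move 7: B@(2,2) -> caps B=0 W=1
Move 8: W@(2,0) -> caps B=0 W=2
Move 9: B@(0,0) -> caps B=0 W=2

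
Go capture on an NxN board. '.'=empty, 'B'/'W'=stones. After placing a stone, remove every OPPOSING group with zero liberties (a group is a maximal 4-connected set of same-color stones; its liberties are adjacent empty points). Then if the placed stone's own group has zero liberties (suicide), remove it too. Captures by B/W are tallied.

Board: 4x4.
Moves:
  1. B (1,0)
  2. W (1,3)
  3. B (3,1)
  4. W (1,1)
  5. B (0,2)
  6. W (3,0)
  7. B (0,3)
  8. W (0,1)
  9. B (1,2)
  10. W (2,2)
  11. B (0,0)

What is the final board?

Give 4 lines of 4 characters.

Move 1: B@(1,0) -> caps B=0 W=0
Move 2: W@(1,3) -> caps B=0 W=0
Move 3: B@(3,1) -> caps B=0 W=0
Move 4: W@(1,1) -> caps B=0 W=0
Move 5: B@(0,2) -> caps B=0 W=0
Move 6: W@(3,0) -> caps B=0 W=0
Move 7: B@(0,3) -> caps B=0 W=0
Move 8: W@(0,1) -> caps B=0 W=0
Move 9: B@(1,2) -> caps B=0 W=0
Move 10: W@(2,2) -> caps B=0 W=3
Move 11: B@(0,0) -> caps B=0 W=3

Answer: BW..
BW.W
..W.
WB..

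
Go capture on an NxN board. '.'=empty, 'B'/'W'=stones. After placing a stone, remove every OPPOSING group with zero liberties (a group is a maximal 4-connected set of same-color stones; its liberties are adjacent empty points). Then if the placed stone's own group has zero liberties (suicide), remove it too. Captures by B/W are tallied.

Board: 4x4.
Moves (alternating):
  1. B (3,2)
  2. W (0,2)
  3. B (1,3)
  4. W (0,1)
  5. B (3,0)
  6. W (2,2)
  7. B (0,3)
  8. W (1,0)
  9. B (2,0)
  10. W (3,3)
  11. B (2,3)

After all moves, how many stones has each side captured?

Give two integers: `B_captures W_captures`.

Answer: 1 0

Derivation:
Move 1: B@(3,2) -> caps B=0 W=0
Move 2: W@(0,2) -> caps B=0 W=0
Move 3: B@(1,3) -> caps B=0 W=0
Move 4: W@(0,1) -> caps B=0 W=0
Move 5: B@(3,0) -> caps B=0 W=0
Move 6: W@(2,2) -> caps B=0 W=0
Move 7: B@(0,3) -> caps B=0 W=0
Move 8: W@(1,0) -> caps B=0 W=0
Move 9: B@(2,0) -> caps B=0 W=0
Move 10: W@(3,3) -> caps B=0 W=0
Move 11: B@(2,3) -> caps B=1 W=0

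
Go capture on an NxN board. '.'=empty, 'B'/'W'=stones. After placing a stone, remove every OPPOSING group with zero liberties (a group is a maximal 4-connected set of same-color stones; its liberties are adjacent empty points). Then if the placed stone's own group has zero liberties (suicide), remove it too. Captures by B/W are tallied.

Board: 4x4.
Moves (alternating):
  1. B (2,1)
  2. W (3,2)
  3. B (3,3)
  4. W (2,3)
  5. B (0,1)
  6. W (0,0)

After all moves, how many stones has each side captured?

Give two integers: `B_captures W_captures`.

Answer: 0 1

Derivation:
Move 1: B@(2,1) -> caps B=0 W=0
Move 2: W@(3,2) -> caps B=0 W=0
Move 3: B@(3,3) -> caps B=0 W=0
Move 4: W@(2,3) -> caps B=0 W=1
Move 5: B@(0,1) -> caps B=0 W=1
Move 6: W@(0,0) -> caps B=0 W=1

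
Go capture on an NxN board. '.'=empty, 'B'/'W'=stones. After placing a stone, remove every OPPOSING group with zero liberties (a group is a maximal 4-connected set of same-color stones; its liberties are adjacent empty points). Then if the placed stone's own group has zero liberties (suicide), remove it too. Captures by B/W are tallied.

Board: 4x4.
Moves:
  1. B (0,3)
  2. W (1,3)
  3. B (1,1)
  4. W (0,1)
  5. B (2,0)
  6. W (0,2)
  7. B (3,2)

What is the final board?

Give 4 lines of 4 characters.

Answer: .WW.
.B.W
B...
..B.

Derivation:
Move 1: B@(0,3) -> caps B=0 W=0
Move 2: W@(1,3) -> caps B=0 W=0
Move 3: B@(1,1) -> caps B=0 W=0
Move 4: W@(0,1) -> caps B=0 W=0
Move 5: B@(2,0) -> caps B=0 W=0
Move 6: W@(0,2) -> caps B=0 W=1
Move 7: B@(3,2) -> caps B=0 W=1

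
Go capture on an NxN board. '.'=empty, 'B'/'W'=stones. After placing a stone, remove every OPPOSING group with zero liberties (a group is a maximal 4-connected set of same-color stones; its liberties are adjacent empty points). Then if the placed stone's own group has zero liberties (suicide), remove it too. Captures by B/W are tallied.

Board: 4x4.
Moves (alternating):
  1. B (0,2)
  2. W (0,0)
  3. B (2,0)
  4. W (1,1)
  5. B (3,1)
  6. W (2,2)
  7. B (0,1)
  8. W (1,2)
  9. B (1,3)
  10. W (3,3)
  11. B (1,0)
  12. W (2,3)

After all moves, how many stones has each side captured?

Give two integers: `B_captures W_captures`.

Move 1: B@(0,2) -> caps B=0 W=0
Move 2: W@(0,0) -> caps B=0 W=0
Move 3: B@(2,0) -> caps B=0 W=0
Move 4: W@(1,1) -> caps B=0 W=0
Move 5: B@(3,1) -> caps B=0 W=0
Move 6: W@(2,2) -> caps B=0 W=0
Move 7: B@(0,1) -> caps B=0 W=0
Move 8: W@(1,2) -> caps B=0 W=0
Move 9: B@(1,3) -> caps B=0 W=0
Move 10: W@(3,3) -> caps B=0 W=0
Move 11: B@(1,0) -> caps B=1 W=0
Move 12: W@(2,3) -> caps B=1 W=0

Answer: 1 0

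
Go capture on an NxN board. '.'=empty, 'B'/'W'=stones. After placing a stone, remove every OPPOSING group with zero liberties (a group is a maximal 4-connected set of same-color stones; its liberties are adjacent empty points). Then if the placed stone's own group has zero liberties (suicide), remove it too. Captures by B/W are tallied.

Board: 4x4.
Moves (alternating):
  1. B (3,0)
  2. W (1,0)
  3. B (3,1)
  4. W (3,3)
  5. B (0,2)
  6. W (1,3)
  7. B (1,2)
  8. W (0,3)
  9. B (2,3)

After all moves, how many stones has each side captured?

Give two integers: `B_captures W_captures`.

Answer: 2 0

Derivation:
Move 1: B@(3,0) -> caps B=0 W=0
Move 2: W@(1,0) -> caps B=0 W=0
Move 3: B@(3,1) -> caps B=0 W=0
Move 4: W@(3,3) -> caps B=0 W=0
Move 5: B@(0,2) -> caps B=0 W=0
Move 6: W@(1,3) -> caps B=0 W=0
Move 7: B@(1,2) -> caps B=0 W=0
Move 8: W@(0,3) -> caps B=0 W=0
Move 9: B@(2,3) -> caps B=2 W=0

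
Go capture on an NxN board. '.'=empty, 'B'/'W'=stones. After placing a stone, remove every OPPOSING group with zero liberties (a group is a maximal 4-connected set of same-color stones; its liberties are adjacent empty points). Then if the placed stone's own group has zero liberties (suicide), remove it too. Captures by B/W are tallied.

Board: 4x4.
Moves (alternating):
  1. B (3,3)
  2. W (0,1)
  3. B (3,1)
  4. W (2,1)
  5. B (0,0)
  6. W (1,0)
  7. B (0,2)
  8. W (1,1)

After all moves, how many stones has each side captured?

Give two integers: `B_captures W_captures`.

Answer: 0 1

Derivation:
Move 1: B@(3,3) -> caps B=0 W=0
Move 2: W@(0,1) -> caps B=0 W=0
Move 3: B@(3,1) -> caps B=0 W=0
Move 4: W@(2,1) -> caps B=0 W=0
Move 5: B@(0,0) -> caps B=0 W=0
Move 6: W@(1,0) -> caps B=0 W=1
Move 7: B@(0,2) -> caps B=0 W=1
Move 8: W@(1,1) -> caps B=0 W=1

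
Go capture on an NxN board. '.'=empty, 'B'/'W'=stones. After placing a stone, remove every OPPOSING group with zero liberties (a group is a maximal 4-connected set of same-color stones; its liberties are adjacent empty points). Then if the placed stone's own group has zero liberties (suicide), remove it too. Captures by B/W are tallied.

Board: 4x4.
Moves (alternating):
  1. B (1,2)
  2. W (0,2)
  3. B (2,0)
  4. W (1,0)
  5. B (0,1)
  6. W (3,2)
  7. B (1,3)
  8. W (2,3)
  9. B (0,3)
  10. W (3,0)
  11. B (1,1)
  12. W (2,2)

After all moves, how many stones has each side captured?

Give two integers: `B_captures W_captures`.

Move 1: B@(1,2) -> caps B=0 W=0
Move 2: W@(0,2) -> caps B=0 W=0
Move 3: B@(2,0) -> caps B=0 W=0
Move 4: W@(1,0) -> caps B=0 W=0
Move 5: B@(0,1) -> caps B=0 W=0
Move 6: W@(3,2) -> caps B=0 W=0
Move 7: B@(1,3) -> caps B=0 W=0
Move 8: W@(2,3) -> caps B=0 W=0
Move 9: B@(0,3) -> caps B=1 W=0
Move 10: W@(3,0) -> caps B=1 W=0
Move 11: B@(1,1) -> caps B=1 W=0
Move 12: W@(2,2) -> caps B=1 W=0

Answer: 1 0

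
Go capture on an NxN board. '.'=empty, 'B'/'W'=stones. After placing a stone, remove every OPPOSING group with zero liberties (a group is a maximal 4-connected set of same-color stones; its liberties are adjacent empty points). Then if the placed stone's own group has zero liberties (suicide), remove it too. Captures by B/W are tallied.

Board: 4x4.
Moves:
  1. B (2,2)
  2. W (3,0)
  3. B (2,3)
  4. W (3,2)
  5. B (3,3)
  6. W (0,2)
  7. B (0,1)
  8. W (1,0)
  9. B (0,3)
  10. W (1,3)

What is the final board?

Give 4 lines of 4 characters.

Move 1: B@(2,2) -> caps B=0 W=0
Move 2: W@(3,0) -> caps B=0 W=0
Move 3: B@(2,3) -> caps B=0 W=0
Move 4: W@(3,2) -> caps B=0 W=0
Move 5: B@(3,3) -> caps B=0 W=0
Move 6: W@(0,2) -> caps B=0 W=0
Move 7: B@(0,1) -> caps B=0 W=0
Move 8: W@(1,0) -> caps B=0 W=0
Move 9: B@(0,3) -> caps B=0 W=0
Move 10: W@(1,3) -> caps B=0 W=1

Answer: .BW.
W..W
..BB
W.WB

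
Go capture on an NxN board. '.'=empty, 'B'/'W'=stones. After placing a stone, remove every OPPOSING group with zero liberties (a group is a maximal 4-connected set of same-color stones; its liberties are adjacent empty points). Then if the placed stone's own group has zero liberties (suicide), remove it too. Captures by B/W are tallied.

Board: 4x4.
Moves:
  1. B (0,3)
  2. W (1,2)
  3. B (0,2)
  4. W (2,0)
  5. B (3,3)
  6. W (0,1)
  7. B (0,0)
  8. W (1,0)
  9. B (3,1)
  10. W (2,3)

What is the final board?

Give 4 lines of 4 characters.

Move 1: B@(0,3) -> caps B=0 W=0
Move 2: W@(1,2) -> caps B=0 W=0
Move 3: B@(0,2) -> caps B=0 W=0
Move 4: W@(2,0) -> caps B=0 W=0
Move 5: B@(3,3) -> caps B=0 W=0
Move 6: W@(0,1) -> caps B=0 W=0
Move 7: B@(0,0) -> caps B=0 W=0
Move 8: W@(1,0) -> caps B=0 W=1
Move 9: B@(3,1) -> caps B=0 W=1
Move 10: W@(2,3) -> caps B=0 W=1

Answer: .WBB
W.W.
W..W
.B.B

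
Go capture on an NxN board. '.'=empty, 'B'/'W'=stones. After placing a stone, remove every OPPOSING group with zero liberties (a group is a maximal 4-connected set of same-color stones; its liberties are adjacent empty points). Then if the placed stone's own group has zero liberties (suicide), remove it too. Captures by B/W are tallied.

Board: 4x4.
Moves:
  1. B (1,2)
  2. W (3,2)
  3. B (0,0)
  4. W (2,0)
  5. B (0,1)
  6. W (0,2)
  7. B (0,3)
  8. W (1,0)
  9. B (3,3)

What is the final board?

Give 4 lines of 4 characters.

Move 1: B@(1,2) -> caps B=0 W=0
Move 2: W@(3,2) -> caps B=0 W=0
Move 3: B@(0,0) -> caps B=0 W=0
Move 4: W@(2,0) -> caps B=0 W=0
Move 5: B@(0,1) -> caps B=0 W=0
Move 6: W@(0,2) -> caps B=0 W=0
Move 7: B@(0,3) -> caps B=1 W=0
Move 8: W@(1,0) -> caps B=1 W=0
Move 9: B@(3,3) -> caps B=1 W=0

Answer: BB.B
W.B.
W...
..WB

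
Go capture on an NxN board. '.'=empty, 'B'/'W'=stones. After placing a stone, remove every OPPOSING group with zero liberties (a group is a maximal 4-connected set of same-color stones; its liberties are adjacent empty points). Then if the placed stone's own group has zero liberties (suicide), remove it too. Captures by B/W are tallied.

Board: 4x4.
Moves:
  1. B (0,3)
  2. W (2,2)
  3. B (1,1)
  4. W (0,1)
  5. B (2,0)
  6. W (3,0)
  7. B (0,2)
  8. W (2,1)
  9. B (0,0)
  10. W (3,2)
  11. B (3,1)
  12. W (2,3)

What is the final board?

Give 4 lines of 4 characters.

Answer: B.BB
.B..
BWWW
.BW.

Derivation:
Move 1: B@(0,3) -> caps B=0 W=0
Move 2: W@(2,2) -> caps B=0 W=0
Move 3: B@(1,1) -> caps B=0 W=0
Move 4: W@(0,1) -> caps B=0 W=0
Move 5: B@(2,0) -> caps B=0 W=0
Move 6: W@(3,0) -> caps B=0 W=0
Move 7: B@(0,2) -> caps B=0 W=0
Move 8: W@(2,1) -> caps B=0 W=0
Move 9: B@(0,0) -> caps B=1 W=0
Move 10: W@(3,2) -> caps B=1 W=0
Move 11: B@(3,1) -> caps B=2 W=0
Move 12: W@(2,3) -> caps B=2 W=0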